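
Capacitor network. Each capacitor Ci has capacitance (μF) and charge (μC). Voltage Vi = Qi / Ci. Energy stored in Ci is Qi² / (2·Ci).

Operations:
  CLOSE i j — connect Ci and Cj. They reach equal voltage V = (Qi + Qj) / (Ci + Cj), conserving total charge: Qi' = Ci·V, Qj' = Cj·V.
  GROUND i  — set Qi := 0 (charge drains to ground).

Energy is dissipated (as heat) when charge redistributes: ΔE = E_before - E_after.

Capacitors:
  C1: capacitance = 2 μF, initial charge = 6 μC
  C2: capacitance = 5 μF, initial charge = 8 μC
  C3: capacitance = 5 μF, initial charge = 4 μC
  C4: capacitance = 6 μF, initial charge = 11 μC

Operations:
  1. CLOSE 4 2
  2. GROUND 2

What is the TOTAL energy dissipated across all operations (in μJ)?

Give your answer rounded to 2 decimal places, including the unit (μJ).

Answer: 7.53 μJ

Derivation:
Initial: C1(2μF, Q=6μC, V=3.00V), C2(5μF, Q=8μC, V=1.60V), C3(5μF, Q=4μC, V=0.80V), C4(6μF, Q=11μC, V=1.83V)
Op 1: CLOSE 4-2: Q_total=19.00, C_total=11.00, V=1.73; Q4=10.36, Q2=8.64; dissipated=0.074
Op 2: GROUND 2: Q2=0; energy lost=7.459
Total dissipated: 7.533 μJ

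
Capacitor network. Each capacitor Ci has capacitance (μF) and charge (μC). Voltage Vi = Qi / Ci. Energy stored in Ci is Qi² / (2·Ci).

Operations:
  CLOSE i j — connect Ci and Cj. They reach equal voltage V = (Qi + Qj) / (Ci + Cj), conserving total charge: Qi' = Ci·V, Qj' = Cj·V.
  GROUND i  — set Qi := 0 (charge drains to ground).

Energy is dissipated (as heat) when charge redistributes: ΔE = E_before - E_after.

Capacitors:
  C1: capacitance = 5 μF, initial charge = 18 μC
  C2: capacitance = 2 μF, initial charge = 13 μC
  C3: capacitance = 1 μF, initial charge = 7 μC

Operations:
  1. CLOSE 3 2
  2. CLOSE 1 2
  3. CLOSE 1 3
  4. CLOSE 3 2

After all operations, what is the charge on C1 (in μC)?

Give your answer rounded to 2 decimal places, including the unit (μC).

Initial: C1(5μF, Q=18μC, V=3.60V), C2(2μF, Q=13μC, V=6.50V), C3(1μF, Q=7μC, V=7.00V)
Op 1: CLOSE 3-2: Q_total=20.00, C_total=3.00, V=6.67; Q3=6.67, Q2=13.33; dissipated=0.083
Op 2: CLOSE 1-2: Q_total=31.33, C_total=7.00, V=4.48; Q1=22.38, Q2=8.95; dissipated=6.717
Op 3: CLOSE 1-3: Q_total=29.05, C_total=6.00, V=4.84; Q1=24.21, Q3=4.84; dissipated=1.999
Op 4: CLOSE 3-2: Q_total=13.79, C_total=3.00, V=4.60; Q3=4.60, Q2=9.20; dissipated=0.044
Final charges: Q1=24.21, Q2=9.20, Q3=4.60

Answer: 24.21 μC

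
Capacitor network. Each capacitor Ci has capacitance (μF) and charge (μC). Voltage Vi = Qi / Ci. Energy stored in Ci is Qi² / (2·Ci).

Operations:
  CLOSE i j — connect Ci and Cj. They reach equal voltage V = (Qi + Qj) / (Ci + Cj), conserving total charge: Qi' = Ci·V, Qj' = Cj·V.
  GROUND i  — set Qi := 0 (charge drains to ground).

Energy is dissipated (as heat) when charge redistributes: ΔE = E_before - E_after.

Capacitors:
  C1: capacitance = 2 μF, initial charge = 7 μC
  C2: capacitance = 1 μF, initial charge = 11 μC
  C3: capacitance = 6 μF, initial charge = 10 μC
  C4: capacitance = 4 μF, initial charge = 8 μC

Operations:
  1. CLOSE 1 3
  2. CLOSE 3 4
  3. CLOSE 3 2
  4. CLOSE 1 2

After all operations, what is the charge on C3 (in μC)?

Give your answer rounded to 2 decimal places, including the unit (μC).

Initial: C1(2μF, Q=7μC, V=3.50V), C2(1μF, Q=11μC, V=11.00V), C3(6μF, Q=10μC, V=1.67V), C4(4μF, Q=8μC, V=2.00V)
Op 1: CLOSE 1-3: Q_total=17.00, C_total=8.00, V=2.12; Q1=4.25, Q3=12.75; dissipated=2.521
Op 2: CLOSE 3-4: Q_total=20.75, C_total=10.00, V=2.08; Q3=12.45, Q4=8.30; dissipated=0.019
Op 3: CLOSE 3-2: Q_total=23.45, C_total=7.00, V=3.35; Q3=20.10, Q2=3.35; dissipated=34.138
Op 4: CLOSE 1-2: Q_total=7.60, C_total=3.00, V=2.53; Q1=5.07, Q2=2.53; dissipated=0.500
Final charges: Q1=5.07, Q2=2.53, Q3=20.10, Q4=8.30

Answer: 20.10 μC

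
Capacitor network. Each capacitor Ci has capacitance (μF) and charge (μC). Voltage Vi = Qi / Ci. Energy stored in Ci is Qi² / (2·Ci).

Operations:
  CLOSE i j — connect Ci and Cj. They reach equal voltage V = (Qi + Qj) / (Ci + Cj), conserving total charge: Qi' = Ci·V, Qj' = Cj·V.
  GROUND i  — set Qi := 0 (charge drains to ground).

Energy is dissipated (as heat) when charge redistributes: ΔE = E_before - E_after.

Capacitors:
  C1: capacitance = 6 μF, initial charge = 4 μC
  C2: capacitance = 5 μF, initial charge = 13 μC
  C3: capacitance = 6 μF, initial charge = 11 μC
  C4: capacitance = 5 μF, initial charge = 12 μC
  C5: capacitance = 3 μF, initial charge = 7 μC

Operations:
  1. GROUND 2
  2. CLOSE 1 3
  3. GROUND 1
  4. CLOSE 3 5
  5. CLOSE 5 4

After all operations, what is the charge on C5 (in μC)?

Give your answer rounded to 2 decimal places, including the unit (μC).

Answer: 6.31 μC

Derivation:
Initial: C1(6μF, Q=4μC, V=0.67V), C2(5μF, Q=13μC, V=2.60V), C3(6μF, Q=11μC, V=1.83V), C4(5μF, Q=12μC, V=2.40V), C5(3μF, Q=7μC, V=2.33V)
Op 1: GROUND 2: Q2=0; energy lost=16.900
Op 2: CLOSE 1-3: Q_total=15.00, C_total=12.00, V=1.25; Q1=7.50, Q3=7.50; dissipated=2.042
Op 3: GROUND 1: Q1=0; energy lost=4.688
Op 4: CLOSE 3-5: Q_total=14.50, C_total=9.00, V=1.61; Q3=9.67, Q5=4.83; dissipated=1.174
Op 5: CLOSE 5-4: Q_total=16.83, C_total=8.00, V=2.10; Q5=6.31, Q4=10.52; dissipated=0.583
Final charges: Q1=0.00, Q2=0.00, Q3=9.67, Q4=10.52, Q5=6.31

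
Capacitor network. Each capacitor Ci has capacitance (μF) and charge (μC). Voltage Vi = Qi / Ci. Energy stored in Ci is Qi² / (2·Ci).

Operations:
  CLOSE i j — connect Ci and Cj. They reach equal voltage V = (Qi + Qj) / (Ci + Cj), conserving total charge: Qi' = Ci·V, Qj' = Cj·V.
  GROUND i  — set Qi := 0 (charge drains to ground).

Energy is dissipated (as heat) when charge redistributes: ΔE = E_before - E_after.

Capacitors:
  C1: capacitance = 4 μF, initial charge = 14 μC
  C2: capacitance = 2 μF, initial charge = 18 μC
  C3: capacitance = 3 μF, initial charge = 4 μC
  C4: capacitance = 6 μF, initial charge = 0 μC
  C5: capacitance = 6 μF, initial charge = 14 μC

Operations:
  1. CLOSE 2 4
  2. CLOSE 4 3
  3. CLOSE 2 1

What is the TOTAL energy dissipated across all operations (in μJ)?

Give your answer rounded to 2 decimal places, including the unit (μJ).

Initial: C1(4μF, Q=14μC, V=3.50V), C2(2μF, Q=18μC, V=9.00V), C3(3μF, Q=4μC, V=1.33V), C4(6μF, Q=0μC, V=0.00V), C5(6μF, Q=14μC, V=2.33V)
Op 1: CLOSE 2-4: Q_total=18.00, C_total=8.00, V=2.25; Q2=4.50, Q4=13.50; dissipated=60.750
Op 2: CLOSE 4-3: Q_total=17.50, C_total=9.00, V=1.94; Q4=11.67, Q3=5.83; dissipated=0.840
Op 3: CLOSE 2-1: Q_total=18.50, C_total=6.00, V=3.08; Q2=6.17, Q1=12.33; dissipated=1.042
Total dissipated: 62.632 μJ

Answer: 62.63 μJ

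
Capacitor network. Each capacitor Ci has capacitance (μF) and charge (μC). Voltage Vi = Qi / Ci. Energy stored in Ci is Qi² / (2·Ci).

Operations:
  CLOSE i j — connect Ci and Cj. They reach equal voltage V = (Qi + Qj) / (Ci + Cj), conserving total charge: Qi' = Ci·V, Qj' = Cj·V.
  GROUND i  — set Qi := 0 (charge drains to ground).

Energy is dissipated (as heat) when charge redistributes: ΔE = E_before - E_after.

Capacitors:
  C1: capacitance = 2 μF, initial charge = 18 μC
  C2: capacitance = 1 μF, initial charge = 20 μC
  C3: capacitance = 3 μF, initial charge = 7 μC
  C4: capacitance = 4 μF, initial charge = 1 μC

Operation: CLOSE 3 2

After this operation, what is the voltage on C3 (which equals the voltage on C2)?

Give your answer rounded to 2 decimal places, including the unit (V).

Initial: C1(2μF, Q=18μC, V=9.00V), C2(1μF, Q=20μC, V=20.00V), C3(3μF, Q=7μC, V=2.33V), C4(4μF, Q=1μC, V=0.25V)
Op 1: CLOSE 3-2: Q_total=27.00, C_total=4.00, V=6.75; Q3=20.25, Q2=6.75; dissipated=117.042

Answer: 6.75 V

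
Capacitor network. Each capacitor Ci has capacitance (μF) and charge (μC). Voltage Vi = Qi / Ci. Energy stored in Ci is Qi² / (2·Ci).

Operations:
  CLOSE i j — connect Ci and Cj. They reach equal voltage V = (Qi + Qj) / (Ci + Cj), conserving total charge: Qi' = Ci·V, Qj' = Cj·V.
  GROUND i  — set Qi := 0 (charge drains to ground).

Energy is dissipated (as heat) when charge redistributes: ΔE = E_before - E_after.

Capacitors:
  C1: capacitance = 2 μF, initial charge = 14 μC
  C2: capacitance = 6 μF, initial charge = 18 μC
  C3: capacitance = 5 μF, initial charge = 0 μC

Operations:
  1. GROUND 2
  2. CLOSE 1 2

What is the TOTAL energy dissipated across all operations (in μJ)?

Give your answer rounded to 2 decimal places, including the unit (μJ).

Initial: C1(2μF, Q=14μC, V=7.00V), C2(6μF, Q=18μC, V=3.00V), C3(5μF, Q=0μC, V=0.00V)
Op 1: GROUND 2: Q2=0; energy lost=27.000
Op 2: CLOSE 1-2: Q_total=14.00, C_total=8.00, V=1.75; Q1=3.50, Q2=10.50; dissipated=36.750
Total dissipated: 63.750 μJ

Answer: 63.75 μJ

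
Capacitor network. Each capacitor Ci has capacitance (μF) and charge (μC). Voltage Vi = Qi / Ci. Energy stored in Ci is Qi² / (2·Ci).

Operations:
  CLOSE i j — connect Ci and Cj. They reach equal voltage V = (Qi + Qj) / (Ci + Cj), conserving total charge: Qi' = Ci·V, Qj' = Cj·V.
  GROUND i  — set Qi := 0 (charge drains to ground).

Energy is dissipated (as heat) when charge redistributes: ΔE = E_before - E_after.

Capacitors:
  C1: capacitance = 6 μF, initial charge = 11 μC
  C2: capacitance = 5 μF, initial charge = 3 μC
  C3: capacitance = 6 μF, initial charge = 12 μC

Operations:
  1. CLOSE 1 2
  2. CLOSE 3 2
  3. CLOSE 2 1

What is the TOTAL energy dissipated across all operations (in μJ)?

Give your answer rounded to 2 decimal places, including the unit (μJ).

Initial: C1(6μF, Q=11μC, V=1.83V), C2(5μF, Q=3μC, V=0.60V), C3(6μF, Q=12μC, V=2.00V)
Op 1: CLOSE 1-2: Q_total=14.00, C_total=11.00, V=1.27; Q1=7.64, Q2=6.36; dissipated=2.074
Op 2: CLOSE 3-2: Q_total=18.36, C_total=11.00, V=1.67; Q3=10.02, Q2=8.35; dissipated=0.721
Op 3: CLOSE 2-1: Q_total=15.98, C_total=11.00, V=1.45; Q2=7.27, Q1=8.72; dissipated=0.215
Total dissipated: 3.010 μJ

Answer: 3.01 μJ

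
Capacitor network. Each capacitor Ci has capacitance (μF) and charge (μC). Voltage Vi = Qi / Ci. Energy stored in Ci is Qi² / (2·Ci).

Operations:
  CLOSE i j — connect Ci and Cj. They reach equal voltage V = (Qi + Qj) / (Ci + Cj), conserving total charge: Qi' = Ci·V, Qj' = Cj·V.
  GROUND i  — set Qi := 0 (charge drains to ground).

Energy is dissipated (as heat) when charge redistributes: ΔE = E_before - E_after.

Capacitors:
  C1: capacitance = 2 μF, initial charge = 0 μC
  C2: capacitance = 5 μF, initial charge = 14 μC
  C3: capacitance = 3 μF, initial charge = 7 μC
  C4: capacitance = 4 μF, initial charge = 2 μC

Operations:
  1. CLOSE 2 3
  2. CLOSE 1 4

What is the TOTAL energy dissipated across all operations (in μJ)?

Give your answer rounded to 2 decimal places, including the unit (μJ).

Initial: C1(2μF, Q=0μC, V=0.00V), C2(5μF, Q=14μC, V=2.80V), C3(3μF, Q=7μC, V=2.33V), C4(4μF, Q=2μC, V=0.50V)
Op 1: CLOSE 2-3: Q_total=21.00, C_total=8.00, V=2.62; Q2=13.12, Q3=7.88; dissipated=0.204
Op 2: CLOSE 1-4: Q_total=2.00, C_total=6.00, V=0.33; Q1=0.67, Q4=1.33; dissipated=0.167
Total dissipated: 0.371 μJ

Answer: 0.37 μJ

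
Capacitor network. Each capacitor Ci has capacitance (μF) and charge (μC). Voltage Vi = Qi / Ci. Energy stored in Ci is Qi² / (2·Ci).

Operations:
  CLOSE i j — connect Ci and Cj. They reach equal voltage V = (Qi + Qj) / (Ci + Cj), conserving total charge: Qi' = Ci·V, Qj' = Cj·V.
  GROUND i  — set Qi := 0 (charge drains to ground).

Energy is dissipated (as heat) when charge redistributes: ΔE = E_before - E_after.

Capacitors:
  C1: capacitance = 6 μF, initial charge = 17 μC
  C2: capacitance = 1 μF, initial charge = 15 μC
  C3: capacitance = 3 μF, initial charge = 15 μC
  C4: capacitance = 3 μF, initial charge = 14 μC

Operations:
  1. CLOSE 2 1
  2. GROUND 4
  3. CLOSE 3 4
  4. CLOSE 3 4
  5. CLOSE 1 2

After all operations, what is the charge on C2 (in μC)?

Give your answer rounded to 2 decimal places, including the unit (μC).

Answer: 4.57 μC

Derivation:
Initial: C1(6μF, Q=17μC, V=2.83V), C2(1μF, Q=15μC, V=15.00V), C3(3μF, Q=15μC, V=5.00V), C4(3μF, Q=14μC, V=4.67V)
Op 1: CLOSE 2-1: Q_total=32.00, C_total=7.00, V=4.57; Q2=4.57, Q1=27.43; dissipated=63.440
Op 2: GROUND 4: Q4=0; energy lost=32.667
Op 3: CLOSE 3-4: Q_total=15.00, C_total=6.00, V=2.50; Q3=7.50, Q4=7.50; dissipated=18.750
Op 4: CLOSE 3-4: Q_total=15.00, C_total=6.00, V=2.50; Q3=7.50, Q4=7.50; dissipated=0.000
Op 5: CLOSE 1-2: Q_total=32.00, C_total=7.00, V=4.57; Q1=27.43, Q2=4.57; dissipated=0.000
Final charges: Q1=27.43, Q2=4.57, Q3=7.50, Q4=7.50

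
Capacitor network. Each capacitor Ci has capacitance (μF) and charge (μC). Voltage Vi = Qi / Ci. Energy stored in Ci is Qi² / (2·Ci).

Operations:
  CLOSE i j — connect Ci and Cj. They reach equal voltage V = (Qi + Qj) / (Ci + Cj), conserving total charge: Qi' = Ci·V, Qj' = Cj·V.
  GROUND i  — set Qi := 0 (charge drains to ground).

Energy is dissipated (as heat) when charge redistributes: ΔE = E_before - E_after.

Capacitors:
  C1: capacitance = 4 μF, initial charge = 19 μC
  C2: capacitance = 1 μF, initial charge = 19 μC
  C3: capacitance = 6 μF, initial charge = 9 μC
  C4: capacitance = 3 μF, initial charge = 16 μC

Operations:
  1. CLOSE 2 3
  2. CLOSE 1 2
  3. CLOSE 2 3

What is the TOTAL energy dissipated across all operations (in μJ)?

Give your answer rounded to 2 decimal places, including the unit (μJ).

Answer: 131.63 μJ

Derivation:
Initial: C1(4μF, Q=19μC, V=4.75V), C2(1μF, Q=19μC, V=19.00V), C3(6μF, Q=9μC, V=1.50V), C4(3μF, Q=16μC, V=5.33V)
Op 1: CLOSE 2-3: Q_total=28.00, C_total=7.00, V=4.00; Q2=4.00, Q3=24.00; dissipated=131.250
Op 2: CLOSE 1-2: Q_total=23.00, C_total=5.00, V=4.60; Q1=18.40, Q2=4.60; dissipated=0.225
Op 3: CLOSE 2-3: Q_total=28.60, C_total=7.00, V=4.09; Q2=4.09, Q3=24.51; dissipated=0.154
Total dissipated: 131.629 μJ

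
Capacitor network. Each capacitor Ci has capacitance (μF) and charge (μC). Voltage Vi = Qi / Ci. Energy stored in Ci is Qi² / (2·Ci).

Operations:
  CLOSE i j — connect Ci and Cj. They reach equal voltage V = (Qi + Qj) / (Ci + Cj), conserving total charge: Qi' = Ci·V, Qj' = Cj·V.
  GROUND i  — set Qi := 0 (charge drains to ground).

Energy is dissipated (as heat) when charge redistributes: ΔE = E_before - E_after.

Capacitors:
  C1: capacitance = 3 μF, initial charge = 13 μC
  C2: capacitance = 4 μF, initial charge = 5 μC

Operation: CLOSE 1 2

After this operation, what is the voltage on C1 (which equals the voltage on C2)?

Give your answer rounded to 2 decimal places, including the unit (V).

Initial: C1(3μF, Q=13μC, V=4.33V), C2(4μF, Q=5μC, V=1.25V)
Op 1: CLOSE 1-2: Q_total=18.00, C_total=7.00, V=2.57; Q1=7.71, Q2=10.29; dissipated=8.149

Answer: 2.57 V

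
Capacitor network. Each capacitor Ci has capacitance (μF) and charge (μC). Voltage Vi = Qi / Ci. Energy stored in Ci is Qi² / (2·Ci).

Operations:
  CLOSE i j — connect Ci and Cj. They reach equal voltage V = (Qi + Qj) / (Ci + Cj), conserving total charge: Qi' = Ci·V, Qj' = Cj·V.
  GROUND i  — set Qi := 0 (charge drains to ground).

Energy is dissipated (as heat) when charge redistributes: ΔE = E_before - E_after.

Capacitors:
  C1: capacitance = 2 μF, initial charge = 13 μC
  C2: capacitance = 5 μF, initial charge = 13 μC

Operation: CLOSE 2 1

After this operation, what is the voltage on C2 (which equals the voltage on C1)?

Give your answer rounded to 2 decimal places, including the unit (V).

Initial: C1(2μF, Q=13μC, V=6.50V), C2(5μF, Q=13μC, V=2.60V)
Op 1: CLOSE 2-1: Q_total=26.00, C_total=7.00, V=3.71; Q2=18.57, Q1=7.43; dissipated=10.864

Answer: 3.71 V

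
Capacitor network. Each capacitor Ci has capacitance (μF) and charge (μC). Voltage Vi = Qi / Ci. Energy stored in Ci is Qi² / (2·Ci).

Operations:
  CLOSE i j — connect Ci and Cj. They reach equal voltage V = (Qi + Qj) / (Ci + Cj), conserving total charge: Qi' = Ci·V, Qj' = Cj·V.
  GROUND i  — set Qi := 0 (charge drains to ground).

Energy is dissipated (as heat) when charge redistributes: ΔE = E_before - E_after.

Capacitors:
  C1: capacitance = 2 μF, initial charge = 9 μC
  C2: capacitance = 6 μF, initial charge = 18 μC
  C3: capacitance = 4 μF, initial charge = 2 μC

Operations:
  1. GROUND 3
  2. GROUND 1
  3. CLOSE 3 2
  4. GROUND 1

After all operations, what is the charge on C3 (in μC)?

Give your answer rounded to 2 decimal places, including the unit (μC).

Answer: 7.20 μC

Derivation:
Initial: C1(2μF, Q=9μC, V=4.50V), C2(6μF, Q=18μC, V=3.00V), C3(4μF, Q=2μC, V=0.50V)
Op 1: GROUND 3: Q3=0; energy lost=0.500
Op 2: GROUND 1: Q1=0; energy lost=20.250
Op 3: CLOSE 3-2: Q_total=18.00, C_total=10.00, V=1.80; Q3=7.20, Q2=10.80; dissipated=10.800
Op 4: GROUND 1: Q1=0; energy lost=0.000
Final charges: Q1=0.00, Q2=10.80, Q3=7.20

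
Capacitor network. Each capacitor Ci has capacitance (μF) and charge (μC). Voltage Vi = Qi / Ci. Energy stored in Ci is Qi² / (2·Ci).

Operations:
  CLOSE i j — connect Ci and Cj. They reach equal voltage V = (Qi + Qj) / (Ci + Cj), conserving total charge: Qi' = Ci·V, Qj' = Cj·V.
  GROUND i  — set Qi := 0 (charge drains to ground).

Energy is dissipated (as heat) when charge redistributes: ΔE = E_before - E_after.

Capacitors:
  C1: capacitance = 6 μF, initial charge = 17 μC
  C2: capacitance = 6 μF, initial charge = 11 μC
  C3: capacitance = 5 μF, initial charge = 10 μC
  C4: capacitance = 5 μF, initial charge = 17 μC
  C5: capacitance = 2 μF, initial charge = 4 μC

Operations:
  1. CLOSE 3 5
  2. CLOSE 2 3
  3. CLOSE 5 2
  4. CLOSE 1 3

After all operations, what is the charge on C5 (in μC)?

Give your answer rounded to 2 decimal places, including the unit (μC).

Initial: C1(6μF, Q=17μC, V=2.83V), C2(6μF, Q=11μC, V=1.83V), C3(5μF, Q=10μC, V=2.00V), C4(5μF, Q=17μC, V=3.40V), C5(2μF, Q=4μC, V=2.00V)
Op 1: CLOSE 3-5: Q_total=14.00, C_total=7.00, V=2.00; Q3=10.00, Q5=4.00; dissipated=0.000
Op 2: CLOSE 2-3: Q_total=21.00, C_total=11.00, V=1.91; Q2=11.45, Q3=9.55; dissipated=0.038
Op 3: CLOSE 5-2: Q_total=15.45, C_total=8.00, V=1.93; Q5=3.86, Q2=11.59; dissipated=0.006
Op 4: CLOSE 1-3: Q_total=26.55, C_total=11.00, V=2.41; Q1=14.48, Q3=12.07; dissipated=1.165
Final charges: Q1=14.48, Q2=11.59, Q3=12.07, Q4=17.00, Q5=3.86

Answer: 3.86 μC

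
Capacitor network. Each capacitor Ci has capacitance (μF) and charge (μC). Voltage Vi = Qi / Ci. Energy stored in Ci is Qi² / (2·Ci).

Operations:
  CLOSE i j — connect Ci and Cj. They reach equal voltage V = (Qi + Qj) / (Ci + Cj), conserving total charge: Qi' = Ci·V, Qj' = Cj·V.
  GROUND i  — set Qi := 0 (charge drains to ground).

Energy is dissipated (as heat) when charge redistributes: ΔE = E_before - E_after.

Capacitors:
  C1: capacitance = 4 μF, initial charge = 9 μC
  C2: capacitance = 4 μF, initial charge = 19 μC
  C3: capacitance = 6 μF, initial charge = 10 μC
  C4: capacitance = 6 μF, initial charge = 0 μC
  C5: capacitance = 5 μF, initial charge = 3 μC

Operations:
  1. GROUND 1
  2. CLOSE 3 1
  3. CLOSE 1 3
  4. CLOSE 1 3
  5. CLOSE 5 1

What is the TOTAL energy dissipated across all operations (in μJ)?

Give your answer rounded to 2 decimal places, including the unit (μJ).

Answer: 13.64 μJ

Derivation:
Initial: C1(4μF, Q=9μC, V=2.25V), C2(4μF, Q=19μC, V=4.75V), C3(6μF, Q=10μC, V=1.67V), C4(6μF, Q=0μC, V=0.00V), C5(5μF, Q=3μC, V=0.60V)
Op 1: GROUND 1: Q1=0; energy lost=10.125
Op 2: CLOSE 3-1: Q_total=10.00, C_total=10.00, V=1.00; Q3=6.00, Q1=4.00; dissipated=3.333
Op 3: CLOSE 1-3: Q_total=10.00, C_total=10.00, V=1.00; Q1=4.00, Q3=6.00; dissipated=0.000
Op 4: CLOSE 1-3: Q_total=10.00, C_total=10.00, V=1.00; Q1=4.00, Q3=6.00; dissipated=0.000
Op 5: CLOSE 5-1: Q_total=7.00, C_total=9.00, V=0.78; Q5=3.89, Q1=3.11; dissipated=0.178
Total dissipated: 13.636 μJ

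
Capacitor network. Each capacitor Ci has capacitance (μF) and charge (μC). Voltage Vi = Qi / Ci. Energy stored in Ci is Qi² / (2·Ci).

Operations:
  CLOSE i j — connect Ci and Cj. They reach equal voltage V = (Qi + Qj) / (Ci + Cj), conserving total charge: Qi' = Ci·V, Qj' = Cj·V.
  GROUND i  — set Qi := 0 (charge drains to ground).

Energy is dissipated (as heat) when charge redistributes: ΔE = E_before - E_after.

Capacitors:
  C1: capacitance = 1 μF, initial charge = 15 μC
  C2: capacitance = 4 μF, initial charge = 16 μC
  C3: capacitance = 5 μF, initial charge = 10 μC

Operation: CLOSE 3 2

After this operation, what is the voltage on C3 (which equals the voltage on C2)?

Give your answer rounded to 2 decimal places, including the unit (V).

Answer: 2.89 V

Derivation:
Initial: C1(1μF, Q=15μC, V=15.00V), C2(4μF, Q=16μC, V=4.00V), C3(5μF, Q=10μC, V=2.00V)
Op 1: CLOSE 3-2: Q_total=26.00, C_total=9.00, V=2.89; Q3=14.44, Q2=11.56; dissipated=4.444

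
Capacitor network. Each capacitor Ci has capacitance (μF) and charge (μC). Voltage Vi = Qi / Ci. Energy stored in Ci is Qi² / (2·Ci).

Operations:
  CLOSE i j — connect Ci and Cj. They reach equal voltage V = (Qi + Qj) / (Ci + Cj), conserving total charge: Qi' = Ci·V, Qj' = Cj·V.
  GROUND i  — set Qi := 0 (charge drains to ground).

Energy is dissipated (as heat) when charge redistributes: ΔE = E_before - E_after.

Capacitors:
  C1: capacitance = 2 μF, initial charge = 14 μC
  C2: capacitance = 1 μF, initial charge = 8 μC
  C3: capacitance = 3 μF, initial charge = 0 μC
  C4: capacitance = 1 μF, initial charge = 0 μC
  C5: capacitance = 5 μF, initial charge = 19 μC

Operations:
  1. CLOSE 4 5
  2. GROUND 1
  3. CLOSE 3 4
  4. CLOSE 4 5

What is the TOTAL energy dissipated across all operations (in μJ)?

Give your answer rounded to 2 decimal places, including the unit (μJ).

Answer: 61.13 μJ

Derivation:
Initial: C1(2μF, Q=14μC, V=7.00V), C2(1μF, Q=8μC, V=8.00V), C3(3μF, Q=0μC, V=0.00V), C4(1μF, Q=0μC, V=0.00V), C5(5μF, Q=19μC, V=3.80V)
Op 1: CLOSE 4-5: Q_total=19.00, C_total=6.00, V=3.17; Q4=3.17, Q5=15.83; dissipated=6.017
Op 2: GROUND 1: Q1=0; energy lost=49.000
Op 3: CLOSE 3-4: Q_total=3.17, C_total=4.00, V=0.79; Q3=2.38, Q4=0.79; dissipated=3.760
Op 4: CLOSE 4-5: Q_total=16.62, C_total=6.00, V=2.77; Q4=2.77, Q5=13.85; dissipated=2.350
Total dissipated: 61.127 μJ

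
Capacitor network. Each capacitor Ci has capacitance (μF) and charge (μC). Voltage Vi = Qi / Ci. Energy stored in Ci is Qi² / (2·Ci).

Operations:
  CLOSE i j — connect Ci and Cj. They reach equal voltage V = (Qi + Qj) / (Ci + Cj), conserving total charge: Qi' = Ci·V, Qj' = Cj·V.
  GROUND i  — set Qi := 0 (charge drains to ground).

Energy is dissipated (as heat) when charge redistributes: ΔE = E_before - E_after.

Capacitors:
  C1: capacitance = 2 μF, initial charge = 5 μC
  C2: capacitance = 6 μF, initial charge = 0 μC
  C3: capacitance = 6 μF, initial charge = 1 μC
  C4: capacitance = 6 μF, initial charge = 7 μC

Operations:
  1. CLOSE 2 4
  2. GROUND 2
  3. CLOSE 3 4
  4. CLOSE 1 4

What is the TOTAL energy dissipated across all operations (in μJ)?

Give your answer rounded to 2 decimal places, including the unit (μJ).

Initial: C1(2μF, Q=5μC, V=2.50V), C2(6μF, Q=0μC, V=0.00V), C3(6μF, Q=1μC, V=0.17V), C4(6μF, Q=7μC, V=1.17V)
Op 1: CLOSE 2-4: Q_total=7.00, C_total=12.00, V=0.58; Q2=3.50, Q4=3.50; dissipated=2.042
Op 2: GROUND 2: Q2=0; energy lost=1.021
Op 3: CLOSE 3-4: Q_total=4.50, C_total=12.00, V=0.38; Q3=2.25, Q4=2.25; dissipated=0.260
Op 4: CLOSE 1-4: Q_total=7.25, C_total=8.00, V=0.91; Q1=1.81, Q4=5.44; dissipated=3.387
Total dissipated: 6.710 μJ

Answer: 6.71 μJ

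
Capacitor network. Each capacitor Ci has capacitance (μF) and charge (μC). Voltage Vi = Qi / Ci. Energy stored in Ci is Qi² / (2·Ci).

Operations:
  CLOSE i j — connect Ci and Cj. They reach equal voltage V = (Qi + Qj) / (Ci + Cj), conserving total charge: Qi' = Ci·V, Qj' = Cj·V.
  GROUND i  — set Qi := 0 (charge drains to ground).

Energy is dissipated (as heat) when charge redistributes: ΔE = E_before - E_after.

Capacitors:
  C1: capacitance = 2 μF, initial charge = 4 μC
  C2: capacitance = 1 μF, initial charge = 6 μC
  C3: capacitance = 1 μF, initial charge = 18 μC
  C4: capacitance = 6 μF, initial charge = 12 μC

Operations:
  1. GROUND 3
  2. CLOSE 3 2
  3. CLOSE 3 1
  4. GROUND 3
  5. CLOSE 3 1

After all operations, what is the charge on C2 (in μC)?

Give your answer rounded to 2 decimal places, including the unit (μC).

Answer: 3.00 μC

Derivation:
Initial: C1(2μF, Q=4μC, V=2.00V), C2(1μF, Q=6μC, V=6.00V), C3(1μF, Q=18μC, V=18.00V), C4(6μF, Q=12μC, V=2.00V)
Op 1: GROUND 3: Q3=0; energy lost=162.000
Op 2: CLOSE 3-2: Q_total=6.00, C_total=2.00, V=3.00; Q3=3.00, Q2=3.00; dissipated=9.000
Op 3: CLOSE 3-1: Q_total=7.00, C_total=3.00, V=2.33; Q3=2.33, Q1=4.67; dissipated=0.333
Op 4: GROUND 3: Q3=0; energy lost=2.722
Op 5: CLOSE 3-1: Q_total=4.67, C_total=3.00, V=1.56; Q3=1.56, Q1=3.11; dissipated=1.815
Final charges: Q1=3.11, Q2=3.00, Q3=1.56, Q4=12.00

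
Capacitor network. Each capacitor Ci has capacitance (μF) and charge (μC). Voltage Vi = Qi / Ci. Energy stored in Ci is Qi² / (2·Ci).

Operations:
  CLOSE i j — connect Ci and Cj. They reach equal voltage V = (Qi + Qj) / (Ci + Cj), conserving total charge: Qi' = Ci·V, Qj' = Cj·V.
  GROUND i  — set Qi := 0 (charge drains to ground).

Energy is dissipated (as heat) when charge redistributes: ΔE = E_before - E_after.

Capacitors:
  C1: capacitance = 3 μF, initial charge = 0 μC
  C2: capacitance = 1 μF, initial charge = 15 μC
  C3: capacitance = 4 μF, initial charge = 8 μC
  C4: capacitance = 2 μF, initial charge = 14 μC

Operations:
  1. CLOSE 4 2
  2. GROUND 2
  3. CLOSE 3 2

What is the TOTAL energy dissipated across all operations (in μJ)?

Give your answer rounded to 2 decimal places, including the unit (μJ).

Initial: C1(3μF, Q=0μC, V=0.00V), C2(1μF, Q=15μC, V=15.00V), C3(4μF, Q=8μC, V=2.00V), C4(2μF, Q=14μC, V=7.00V)
Op 1: CLOSE 4-2: Q_total=29.00, C_total=3.00, V=9.67; Q4=19.33, Q2=9.67; dissipated=21.333
Op 2: GROUND 2: Q2=0; energy lost=46.722
Op 3: CLOSE 3-2: Q_total=8.00, C_total=5.00, V=1.60; Q3=6.40, Q2=1.60; dissipated=1.600
Total dissipated: 69.656 μJ

Answer: 69.66 μJ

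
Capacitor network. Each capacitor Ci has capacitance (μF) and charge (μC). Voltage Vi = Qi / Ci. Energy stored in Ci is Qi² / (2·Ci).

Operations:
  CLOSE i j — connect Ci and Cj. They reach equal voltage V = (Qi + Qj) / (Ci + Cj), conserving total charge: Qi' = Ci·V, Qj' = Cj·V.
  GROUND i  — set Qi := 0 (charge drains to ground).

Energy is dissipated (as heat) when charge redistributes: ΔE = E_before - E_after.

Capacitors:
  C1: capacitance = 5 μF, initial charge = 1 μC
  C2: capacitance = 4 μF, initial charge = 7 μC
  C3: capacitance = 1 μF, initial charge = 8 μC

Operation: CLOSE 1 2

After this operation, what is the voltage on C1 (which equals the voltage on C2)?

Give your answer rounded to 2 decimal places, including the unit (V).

Initial: C1(5μF, Q=1μC, V=0.20V), C2(4μF, Q=7μC, V=1.75V), C3(1μF, Q=8μC, V=8.00V)
Op 1: CLOSE 1-2: Q_total=8.00, C_total=9.00, V=0.89; Q1=4.44, Q2=3.56; dissipated=2.669

Answer: 0.89 V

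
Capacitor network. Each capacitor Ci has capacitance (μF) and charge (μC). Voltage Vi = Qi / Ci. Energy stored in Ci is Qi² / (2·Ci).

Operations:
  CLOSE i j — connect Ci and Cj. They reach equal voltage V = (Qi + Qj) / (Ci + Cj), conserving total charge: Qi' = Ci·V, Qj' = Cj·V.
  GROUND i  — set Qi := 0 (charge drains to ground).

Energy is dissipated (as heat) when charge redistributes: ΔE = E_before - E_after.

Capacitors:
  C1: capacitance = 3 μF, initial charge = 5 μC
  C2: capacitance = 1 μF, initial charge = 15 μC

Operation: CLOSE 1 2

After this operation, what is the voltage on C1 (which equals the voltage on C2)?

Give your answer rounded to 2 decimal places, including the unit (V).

Initial: C1(3μF, Q=5μC, V=1.67V), C2(1μF, Q=15μC, V=15.00V)
Op 1: CLOSE 1-2: Q_total=20.00, C_total=4.00, V=5.00; Q1=15.00, Q2=5.00; dissipated=66.667

Answer: 5.00 V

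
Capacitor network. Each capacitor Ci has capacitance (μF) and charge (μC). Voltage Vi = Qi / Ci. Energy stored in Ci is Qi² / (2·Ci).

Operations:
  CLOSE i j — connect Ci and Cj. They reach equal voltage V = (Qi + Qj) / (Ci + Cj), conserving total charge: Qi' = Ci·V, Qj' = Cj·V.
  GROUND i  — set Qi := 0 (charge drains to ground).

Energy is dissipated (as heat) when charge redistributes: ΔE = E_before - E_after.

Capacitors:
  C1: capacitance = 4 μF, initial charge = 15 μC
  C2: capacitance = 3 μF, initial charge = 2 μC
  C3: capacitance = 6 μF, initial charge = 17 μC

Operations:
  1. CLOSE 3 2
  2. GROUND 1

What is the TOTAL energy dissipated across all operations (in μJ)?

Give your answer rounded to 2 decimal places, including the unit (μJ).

Initial: C1(4μF, Q=15μC, V=3.75V), C2(3μF, Q=2μC, V=0.67V), C3(6μF, Q=17μC, V=2.83V)
Op 1: CLOSE 3-2: Q_total=19.00, C_total=9.00, V=2.11; Q3=12.67, Q2=6.33; dissipated=4.694
Op 2: GROUND 1: Q1=0; energy lost=28.125
Total dissipated: 32.819 μJ

Answer: 32.82 μJ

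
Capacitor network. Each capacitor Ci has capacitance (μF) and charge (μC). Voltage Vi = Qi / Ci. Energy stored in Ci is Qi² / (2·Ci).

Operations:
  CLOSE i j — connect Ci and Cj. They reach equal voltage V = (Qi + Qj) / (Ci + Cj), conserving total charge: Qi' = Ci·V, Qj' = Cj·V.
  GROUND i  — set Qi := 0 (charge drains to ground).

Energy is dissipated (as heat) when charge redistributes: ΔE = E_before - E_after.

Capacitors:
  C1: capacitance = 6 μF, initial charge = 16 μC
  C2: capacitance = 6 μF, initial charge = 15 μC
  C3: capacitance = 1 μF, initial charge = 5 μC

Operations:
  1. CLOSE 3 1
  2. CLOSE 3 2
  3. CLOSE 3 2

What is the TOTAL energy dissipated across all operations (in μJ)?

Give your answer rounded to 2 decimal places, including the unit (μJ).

Initial: C1(6μF, Q=16μC, V=2.67V), C2(6μF, Q=15μC, V=2.50V), C3(1μF, Q=5μC, V=5.00V)
Op 1: CLOSE 3-1: Q_total=21.00, C_total=7.00, V=3.00; Q3=3.00, Q1=18.00; dissipated=2.333
Op 2: CLOSE 3-2: Q_total=18.00, C_total=7.00, V=2.57; Q3=2.57, Q2=15.43; dissipated=0.107
Op 3: CLOSE 3-2: Q_total=18.00, C_total=7.00, V=2.57; Q3=2.57, Q2=15.43; dissipated=0.000
Total dissipated: 2.440 μJ

Answer: 2.44 μJ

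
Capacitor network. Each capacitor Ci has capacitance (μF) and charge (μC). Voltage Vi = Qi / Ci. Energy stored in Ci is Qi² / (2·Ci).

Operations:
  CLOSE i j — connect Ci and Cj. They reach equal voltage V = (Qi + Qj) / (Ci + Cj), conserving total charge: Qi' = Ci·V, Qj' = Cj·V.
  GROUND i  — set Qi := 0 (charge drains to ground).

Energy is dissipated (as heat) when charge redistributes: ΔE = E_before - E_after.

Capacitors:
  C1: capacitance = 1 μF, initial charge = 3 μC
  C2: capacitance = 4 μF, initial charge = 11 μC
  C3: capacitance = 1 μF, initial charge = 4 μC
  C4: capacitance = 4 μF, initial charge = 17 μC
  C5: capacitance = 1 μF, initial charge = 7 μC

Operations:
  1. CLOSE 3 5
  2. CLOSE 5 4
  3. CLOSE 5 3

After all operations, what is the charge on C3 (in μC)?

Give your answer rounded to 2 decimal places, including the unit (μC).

Answer: 5.00 μC

Derivation:
Initial: C1(1μF, Q=3μC, V=3.00V), C2(4μF, Q=11μC, V=2.75V), C3(1μF, Q=4μC, V=4.00V), C4(4μF, Q=17μC, V=4.25V), C5(1μF, Q=7μC, V=7.00V)
Op 1: CLOSE 3-5: Q_total=11.00, C_total=2.00, V=5.50; Q3=5.50, Q5=5.50; dissipated=2.250
Op 2: CLOSE 5-4: Q_total=22.50, C_total=5.00, V=4.50; Q5=4.50, Q4=18.00; dissipated=0.625
Op 3: CLOSE 5-3: Q_total=10.00, C_total=2.00, V=5.00; Q5=5.00, Q3=5.00; dissipated=0.250
Final charges: Q1=3.00, Q2=11.00, Q3=5.00, Q4=18.00, Q5=5.00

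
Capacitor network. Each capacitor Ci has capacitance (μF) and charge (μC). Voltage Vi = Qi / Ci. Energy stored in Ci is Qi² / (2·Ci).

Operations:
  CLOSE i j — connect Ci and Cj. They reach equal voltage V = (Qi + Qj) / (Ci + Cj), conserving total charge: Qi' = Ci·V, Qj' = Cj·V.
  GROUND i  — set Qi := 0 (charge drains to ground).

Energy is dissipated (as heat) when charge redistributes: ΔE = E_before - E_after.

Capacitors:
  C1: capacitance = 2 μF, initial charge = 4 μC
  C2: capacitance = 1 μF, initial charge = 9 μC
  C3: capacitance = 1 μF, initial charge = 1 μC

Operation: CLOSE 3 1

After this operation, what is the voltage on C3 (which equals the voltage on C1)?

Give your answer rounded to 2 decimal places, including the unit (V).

Answer: 1.67 V

Derivation:
Initial: C1(2μF, Q=4μC, V=2.00V), C2(1μF, Q=9μC, V=9.00V), C3(1μF, Q=1μC, V=1.00V)
Op 1: CLOSE 3-1: Q_total=5.00, C_total=3.00, V=1.67; Q3=1.67, Q1=3.33; dissipated=0.333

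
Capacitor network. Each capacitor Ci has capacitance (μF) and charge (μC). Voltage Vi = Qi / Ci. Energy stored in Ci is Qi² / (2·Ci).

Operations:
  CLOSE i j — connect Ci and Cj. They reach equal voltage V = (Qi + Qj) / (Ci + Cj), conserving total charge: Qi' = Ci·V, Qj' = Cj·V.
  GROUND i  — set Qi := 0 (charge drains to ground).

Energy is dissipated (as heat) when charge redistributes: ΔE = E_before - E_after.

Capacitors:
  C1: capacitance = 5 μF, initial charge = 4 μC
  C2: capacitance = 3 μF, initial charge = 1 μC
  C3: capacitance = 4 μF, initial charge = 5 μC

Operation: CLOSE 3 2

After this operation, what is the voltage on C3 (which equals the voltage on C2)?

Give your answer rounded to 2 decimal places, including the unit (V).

Answer: 0.86 V

Derivation:
Initial: C1(5μF, Q=4μC, V=0.80V), C2(3μF, Q=1μC, V=0.33V), C3(4μF, Q=5μC, V=1.25V)
Op 1: CLOSE 3-2: Q_total=6.00, C_total=7.00, V=0.86; Q3=3.43, Q2=2.57; dissipated=0.720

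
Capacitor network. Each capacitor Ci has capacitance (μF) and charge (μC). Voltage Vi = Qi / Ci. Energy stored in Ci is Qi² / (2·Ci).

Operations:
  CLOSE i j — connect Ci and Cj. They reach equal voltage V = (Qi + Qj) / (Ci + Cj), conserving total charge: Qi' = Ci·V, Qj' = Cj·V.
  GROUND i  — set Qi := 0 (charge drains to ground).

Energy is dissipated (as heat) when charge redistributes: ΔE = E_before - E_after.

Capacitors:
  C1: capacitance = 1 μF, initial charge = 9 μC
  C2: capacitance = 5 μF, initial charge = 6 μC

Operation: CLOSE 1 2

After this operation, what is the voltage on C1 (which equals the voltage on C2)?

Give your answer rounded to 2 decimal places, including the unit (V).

Answer: 2.50 V

Derivation:
Initial: C1(1μF, Q=9μC, V=9.00V), C2(5μF, Q=6μC, V=1.20V)
Op 1: CLOSE 1-2: Q_total=15.00, C_total=6.00, V=2.50; Q1=2.50, Q2=12.50; dissipated=25.350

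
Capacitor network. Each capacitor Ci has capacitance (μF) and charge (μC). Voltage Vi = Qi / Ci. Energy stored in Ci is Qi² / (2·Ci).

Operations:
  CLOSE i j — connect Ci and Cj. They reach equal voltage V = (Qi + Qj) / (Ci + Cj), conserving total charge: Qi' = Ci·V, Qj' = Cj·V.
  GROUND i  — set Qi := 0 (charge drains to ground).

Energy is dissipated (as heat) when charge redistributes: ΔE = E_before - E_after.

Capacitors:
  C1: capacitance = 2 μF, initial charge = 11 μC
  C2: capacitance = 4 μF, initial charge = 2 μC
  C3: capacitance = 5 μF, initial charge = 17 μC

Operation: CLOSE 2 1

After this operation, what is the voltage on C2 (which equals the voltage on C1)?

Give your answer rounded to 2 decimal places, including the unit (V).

Initial: C1(2μF, Q=11μC, V=5.50V), C2(4μF, Q=2μC, V=0.50V), C3(5μF, Q=17μC, V=3.40V)
Op 1: CLOSE 2-1: Q_total=13.00, C_total=6.00, V=2.17; Q2=8.67, Q1=4.33; dissipated=16.667

Answer: 2.17 V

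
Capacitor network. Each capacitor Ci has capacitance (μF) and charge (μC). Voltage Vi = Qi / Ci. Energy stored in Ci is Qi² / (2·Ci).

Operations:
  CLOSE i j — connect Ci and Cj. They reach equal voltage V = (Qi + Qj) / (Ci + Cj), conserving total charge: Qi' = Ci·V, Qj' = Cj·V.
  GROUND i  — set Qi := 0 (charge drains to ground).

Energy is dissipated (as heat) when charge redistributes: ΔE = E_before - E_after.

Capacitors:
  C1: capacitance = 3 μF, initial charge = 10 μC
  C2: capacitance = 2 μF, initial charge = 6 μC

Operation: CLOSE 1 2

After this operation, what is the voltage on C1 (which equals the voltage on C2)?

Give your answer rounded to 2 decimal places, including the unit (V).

Initial: C1(3μF, Q=10μC, V=3.33V), C2(2μF, Q=6μC, V=3.00V)
Op 1: CLOSE 1-2: Q_total=16.00, C_total=5.00, V=3.20; Q1=9.60, Q2=6.40; dissipated=0.067

Answer: 3.20 V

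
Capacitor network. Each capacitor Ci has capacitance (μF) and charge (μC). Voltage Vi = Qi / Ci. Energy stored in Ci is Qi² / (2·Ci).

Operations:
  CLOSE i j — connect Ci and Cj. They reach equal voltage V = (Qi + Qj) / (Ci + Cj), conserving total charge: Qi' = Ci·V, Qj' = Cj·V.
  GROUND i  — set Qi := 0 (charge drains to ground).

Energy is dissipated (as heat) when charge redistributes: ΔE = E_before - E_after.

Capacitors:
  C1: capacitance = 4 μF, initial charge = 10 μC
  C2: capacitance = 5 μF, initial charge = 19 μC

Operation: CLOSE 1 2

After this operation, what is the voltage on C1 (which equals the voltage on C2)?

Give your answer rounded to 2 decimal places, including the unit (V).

Initial: C1(4μF, Q=10μC, V=2.50V), C2(5μF, Q=19μC, V=3.80V)
Op 1: CLOSE 1-2: Q_total=29.00, C_total=9.00, V=3.22; Q1=12.89, Q2=16.11; dissipated=1.878

Answer: 3.22 V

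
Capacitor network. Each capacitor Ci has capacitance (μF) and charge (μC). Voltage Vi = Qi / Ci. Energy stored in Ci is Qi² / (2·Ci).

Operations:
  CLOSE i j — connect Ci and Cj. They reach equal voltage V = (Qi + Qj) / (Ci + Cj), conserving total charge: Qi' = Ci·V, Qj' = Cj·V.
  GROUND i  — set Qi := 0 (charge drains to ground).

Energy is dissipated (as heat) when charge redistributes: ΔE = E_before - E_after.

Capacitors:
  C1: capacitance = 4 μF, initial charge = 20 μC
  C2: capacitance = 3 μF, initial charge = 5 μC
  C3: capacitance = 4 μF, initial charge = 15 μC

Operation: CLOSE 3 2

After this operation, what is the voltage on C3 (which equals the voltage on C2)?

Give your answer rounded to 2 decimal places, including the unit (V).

Initial: C1(4μF, Q=20μC, V=5.00V), C2(3μF, Q=5μC, V=1.67V), C3(4μF, Q=15μC, V=3.75V)
Op 1: CLOSE 3-2: Q_total=20.00, C_total=7.00, V=2.86; Q3=11.43, Q2=8.57; dissipated=3.720

Answer: 2.86 V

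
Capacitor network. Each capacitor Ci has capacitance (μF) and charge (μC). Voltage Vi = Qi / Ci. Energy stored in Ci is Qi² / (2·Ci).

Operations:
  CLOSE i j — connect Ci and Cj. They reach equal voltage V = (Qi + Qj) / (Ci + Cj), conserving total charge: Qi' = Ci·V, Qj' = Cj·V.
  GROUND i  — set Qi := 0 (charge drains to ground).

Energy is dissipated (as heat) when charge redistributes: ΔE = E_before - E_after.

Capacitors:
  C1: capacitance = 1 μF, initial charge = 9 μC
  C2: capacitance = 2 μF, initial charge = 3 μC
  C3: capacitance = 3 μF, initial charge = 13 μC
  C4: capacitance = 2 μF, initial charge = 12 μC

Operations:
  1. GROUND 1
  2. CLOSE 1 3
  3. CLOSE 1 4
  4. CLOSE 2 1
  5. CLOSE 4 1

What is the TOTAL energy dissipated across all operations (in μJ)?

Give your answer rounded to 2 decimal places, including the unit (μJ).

Answer: 56.24 μJ

Derivation:
Initial: C1(1μF, Q=9μC, V=9.00V), C2(2μF, Q=3μC, V=1.50V), C3(3μF, Q=13μC, V=4.33V), C4(2μF, Q=12μC, V=6.00V)
Op 1: GROUND 1: Q1=0; energy lost=40.500
Op 2: CLOSE 1-3: Q_total=13.00, C_total=4.00, V=3.25; Q1=3.25, Q3=9.75; dissipated=7.042
Op 3: CLOSE 1-4: Q_total=15.25, C_total=3.00, V=5.08; Q1=5.08, Q4=10.17; dissipated=2.521
Op 4: CLOSE 2-1: Q_total=8.08, C_total=3.00, V=2.69; Q2=5.39, Q1=2.69; dissipated=4.280
Op 5: CLOSE 4-1: Q_total=12.86, C_total=3.00, V=4.29; Q4=8.57, Q1=4.29; dissipated=1.902
Total dissipated: 56.245 μJ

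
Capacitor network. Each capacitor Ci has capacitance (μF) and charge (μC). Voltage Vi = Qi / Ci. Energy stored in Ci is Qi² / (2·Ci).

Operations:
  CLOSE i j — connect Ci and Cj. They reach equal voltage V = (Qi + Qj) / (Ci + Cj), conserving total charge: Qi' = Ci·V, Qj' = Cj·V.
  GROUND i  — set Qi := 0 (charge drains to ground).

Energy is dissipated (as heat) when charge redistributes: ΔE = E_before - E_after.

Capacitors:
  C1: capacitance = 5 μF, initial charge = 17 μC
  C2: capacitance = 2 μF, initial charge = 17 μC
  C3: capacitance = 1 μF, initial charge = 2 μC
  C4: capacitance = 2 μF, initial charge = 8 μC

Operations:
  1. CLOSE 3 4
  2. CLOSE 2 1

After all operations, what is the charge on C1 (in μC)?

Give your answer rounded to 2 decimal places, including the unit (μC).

Answer: 24.29 μC

Derivation:
Initial: C1(5μF, Q=17μC, V=3.40V), C2(2μF, Q=17μC, V=8.50V), C3(1μF, Q=2μC, V=2.00V), C4(2μF, Q=8μC, V=4.00V)
Op 1: CLOSE 3-4: Q_total=10.00, C_total=3.00, V=3.33; Q3=3.33, Q4=6.67; dissipated=1.333
Op 2: CLOSE 2-1: Q_total=34.00, C_total=7.00, V=4.86; Q2=9.71, Q1=24.29; dissipated=18.579
Final charges: Q1=24.29, Q2=9.71, Q3=3.33, Q4=6.67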